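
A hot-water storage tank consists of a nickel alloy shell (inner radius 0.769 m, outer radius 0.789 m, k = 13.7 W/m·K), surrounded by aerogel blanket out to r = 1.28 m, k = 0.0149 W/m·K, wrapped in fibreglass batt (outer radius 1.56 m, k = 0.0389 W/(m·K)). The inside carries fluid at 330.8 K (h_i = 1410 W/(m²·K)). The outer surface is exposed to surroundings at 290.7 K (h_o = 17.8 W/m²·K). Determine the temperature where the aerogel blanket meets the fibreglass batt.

T = 294.7 K

Series thermal resistances, inner to outer:
  R_conv,in = 1/(4πr²h) = 1/(4π·0.769²·1410) = 9.544×10^-5 K/W
  R_nickel alloy = (1/0.769 − 1/0.789)/(4πk) = 0.03296/(4π·13.7) = 1.915×10^-4 K/W
  R_aerogel blanket = (1/0.789 − 1/1.28)/(4πk) = 0.4862/(4π·0.0149) = 2.597 K/W
  R_fibreglass batt = (1/1.28 − 1/1.56)/(4πk) = 0.1402/(4π·0.0389) = 0.2869 K/W
  R_conv,out = 1/(4πr²h) = 1/(4π·1.56²·17.8) = 0.001837 K/W
ΣR = 9.544×10^-5 + 1.915×10^-4 + 2.597 + 0.2869 + 0.001837 = 2.886 K/W
Q = ΔT/ΣR = (330.8 K − 290.7 K)/2.886 = 13.89 W
From the inner boundary to the aerogel blanket/fibreglass batt interface, ΣR_partial = 2.597 K/W.
T_interface = T_in − Q·ΣR_partial = 330.8 K − (13.89)(2.597) = 294.7 K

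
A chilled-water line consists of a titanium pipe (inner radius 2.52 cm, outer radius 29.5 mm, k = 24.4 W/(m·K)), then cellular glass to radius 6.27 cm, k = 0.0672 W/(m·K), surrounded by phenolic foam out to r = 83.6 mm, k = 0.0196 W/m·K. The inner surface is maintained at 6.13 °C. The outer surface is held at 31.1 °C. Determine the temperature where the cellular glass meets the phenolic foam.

T = 17.0 °C

Resistance network (inner→outer):
  R'_titanium = ln(0.0295/0.0252)/(2πk) = 0.1575/(2π·24.4) = 0.001028 m·K/W
  R'_cellular glass = ln(0.0627/0.0295)/(2πk) = 0.7540/(2π·0.0672) = 1.786 m·K/W
  R'_phenolic foam = ln(0.0836/0.0627)/(2πk) = 0.2877/(2π·0.0196) = 2.336 m·K/W
ΣR = 0.001028 + 1.786 + 2.336 = 4.123 m·K/W
Q' = ΔT/ΣR = (6.13 °C − 31.1 °C)/4.123 = -6.056 W/m
From the inner boundary to the cellular glass/phenolic foam interface, ΣR_partial = 1.787 m·K/W.
T_interface = T_in − Q'·ΣR_partial = 6.13 °C − (-6.056)(1.787) = 17.0 °C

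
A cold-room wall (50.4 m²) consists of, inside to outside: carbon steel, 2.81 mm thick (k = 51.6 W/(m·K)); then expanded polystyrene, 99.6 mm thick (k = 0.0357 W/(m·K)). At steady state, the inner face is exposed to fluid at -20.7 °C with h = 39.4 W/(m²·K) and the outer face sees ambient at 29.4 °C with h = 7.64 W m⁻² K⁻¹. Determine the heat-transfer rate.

Treat each layer as a resistance in series:
  R_conv,in = 1/(hA) = 1/(39.4·50.4) = 5.036×10^-4 K/W
  R_carbon steel = L/(kA) = 0.00281/(51.6·50.4) = 1.081×10^-6 K/W
  R_expanded polystyrene = L/(kA) = 0.0996/(0.0357·50.4) = 0.05536 K/W
  R_conv,out = 1/(hA) = 1/(7.64·50.4) = 0.002597 K/W
ΣR = 5.036×10^-4 + 1.081×10^-6 + 0.05536 + 0.002597 = 0.05846 K/W
Q = ΔT/ΣR = (-20.7 °C − 29.4 °C)/0.05846 = -857 W
(Negative Q ⇒ heat flows inward; heat gain = 857 W.)

Q = 857 W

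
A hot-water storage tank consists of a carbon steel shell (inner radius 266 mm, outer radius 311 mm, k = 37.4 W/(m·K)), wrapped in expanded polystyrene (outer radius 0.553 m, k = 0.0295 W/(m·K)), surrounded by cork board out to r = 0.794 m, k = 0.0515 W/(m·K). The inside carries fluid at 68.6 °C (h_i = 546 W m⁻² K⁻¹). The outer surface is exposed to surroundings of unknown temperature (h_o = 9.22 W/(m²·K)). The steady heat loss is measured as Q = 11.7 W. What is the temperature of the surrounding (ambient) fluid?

T_out = 14.1 °C

Series resistances:
  R_conv,in = 1/(4πr²h) = 1/(4π·0.266²·546) = 0.002060 K/W
  R_carbon steel = (1/0.266 − 1/0.311)/(4πk) = 0.5440/(4π·37.4) = 0.001157 K/W
  R_expanded polystyrene = (1/0.311 − 1/0.553)/(4πk) = 1.407/(4π·0.0295) = 3.796 K/W
  R_cork board = (1/0.553 − 1/0.794)/(4πk) = 0.5489/(4π·0.0515) = 0.8481 K/W
  R_conv,out = 1/(4πr²h) = 1/(4π·0.794²·9.22) = 0.01369 K/W
ΣR = 4.661 K/W
ΔT = Q·ΣR = 11.7 × 4.661 = 54.53 K
Heat flows outward, so T_out = T_in − ΔT = 68.6 − 54.53 = 14.1 °C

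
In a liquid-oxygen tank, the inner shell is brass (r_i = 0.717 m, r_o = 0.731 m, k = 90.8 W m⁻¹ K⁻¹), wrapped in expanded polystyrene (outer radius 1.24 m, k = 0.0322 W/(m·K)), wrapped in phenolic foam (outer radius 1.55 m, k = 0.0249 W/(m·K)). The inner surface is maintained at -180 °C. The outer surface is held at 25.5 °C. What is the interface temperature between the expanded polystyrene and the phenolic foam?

Resistance network (inner→outer):
  R_brass = (1/0.717 − 1/0.731)/(4πk) = 0.02671/(4π·90.8) = 2.341×10^-5 K/W
  R_expanded polystyrene = (1/0.731 − 1/1.24)/(4πk) = 0.5615/(4π·0.0322) = 1.388 K/W
  R_phenolic foam = (1/1.24 − 1/1.55)/(4πk) = 0.1613/(4π·0.0249) = 0.5155 K/W
ΣR = 2.341×10^-5 + 1.388 + 0.5155 = 1.904 K/W
Q = ΔT/ΣR = (-180 °C − 25.5 °C)/1.904 = -107.9 W
From the inner boundary to the expanded polystyrene/phenolic foam interface, ΣR_partial = 1.388 K/W.
T_interface = T_in − Q·ΣR_partial = -180 °C − (-107.9)(1.388) = -30.2 °C

T = -30.2 °C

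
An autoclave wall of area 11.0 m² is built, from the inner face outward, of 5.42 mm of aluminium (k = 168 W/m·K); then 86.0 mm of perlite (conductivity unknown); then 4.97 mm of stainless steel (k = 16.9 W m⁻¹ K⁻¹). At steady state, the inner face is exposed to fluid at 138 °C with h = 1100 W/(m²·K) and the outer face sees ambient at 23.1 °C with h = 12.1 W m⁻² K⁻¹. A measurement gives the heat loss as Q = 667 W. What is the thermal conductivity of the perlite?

ΣR = ΔT/Q = |138 − 23.1|/667 = 0.1723 K/W
Known resistances:
  R_conv,in = 1/(hA) = 1/(1100·11.0) = 8.264×10^-5 K/W
  R_aluminium = L/(kA) = 0.00542/(168·11.0) = 2.933×10^-6 K/W
  R_stainless steel = L/(kA) = 0.00497/(16.9·11.0) = 2.673×10^-5 K/W
  R_conv,out = 1/(hA) = 1/(12.1·11.0) = 0.007513 K/W
R_perlite = ΣR − ΣR_known = 0.1723 − 0.007625 = 0.1647 K/W
L/(kA) = 0.1647 ⇒ k = 0.0860/(0.1647·11.0) = 0.0475 W/m·K

k = 0.0475 W/m·K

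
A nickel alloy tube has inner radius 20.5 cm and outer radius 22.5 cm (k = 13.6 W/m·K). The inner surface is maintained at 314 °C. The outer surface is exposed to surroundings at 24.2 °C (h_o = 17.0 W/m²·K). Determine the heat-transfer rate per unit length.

Q' = 6790 W/m

Treat each layer as a resistance in series:
  R'_nickel alloy = ln(0.225/0.205)/(2πk) = 0.09309/(2π·13.6) = 0.001089 m·K/W
  R'_conv,out = 1/(2πr h) = 1/(2π·0.225·17.0) = 0.04161 m·K/W
ΣR = 0.001089 + 0.04161 = 0.04270 m·K/W
Q' = ΔT/ΣR = (314 °C − 24.2 °C)/0.04270 = 6790 W/m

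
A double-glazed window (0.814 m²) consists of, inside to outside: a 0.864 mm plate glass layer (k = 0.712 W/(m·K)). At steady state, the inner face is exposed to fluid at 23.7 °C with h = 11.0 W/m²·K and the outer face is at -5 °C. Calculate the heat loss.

Q = 254 W

Resistance network (inner→outer):
  R_conv,in = 1/(hA) = 1/(11.0·0.814) = 0.1117 K/W
  R_plate glass = L/(kA) = 8.64×10^-4/(0.712·0.814) = 0.001491 K/W
ΣR = 0.1117 + 0.001491 = 0.1132 K/W
Q = ΔT/ΣR = (23.7 °C − -5 °C)/0.1132 = 254 W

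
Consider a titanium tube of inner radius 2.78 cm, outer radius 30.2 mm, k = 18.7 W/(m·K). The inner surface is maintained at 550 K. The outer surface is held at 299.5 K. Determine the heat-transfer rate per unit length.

Q' = 355 kW/m

Q' = 2πk·ΔT/ln(r₂/r₁) = 2π × 18.7 × 250.5 / ln(0.0302/0.0278) = 3.55×10^5 W/m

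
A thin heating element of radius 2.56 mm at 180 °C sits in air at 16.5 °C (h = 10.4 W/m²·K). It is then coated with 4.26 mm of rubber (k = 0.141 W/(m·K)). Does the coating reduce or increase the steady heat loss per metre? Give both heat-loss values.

increases: 27.4 → 48.8 W/m

Critical radius for a cylinder: r_cr = k/h = 0.0136 m = 1.36 cm.
Outer radius after coating: r₂ = 0.00256 + 0.00426 = 0.00682 m.
Since r₁ < r_cr and r₂ ≤ r_cr, the coating moves toward the maximum at r_cr — heat loss rises.
Bare: R = 1/(2πr₁h) = 5.978 m·K/W; Q = 163.5/5.978 = 27.4 W/m.
Coated: R = R_cond + R_conv = 3.350 m·K/W; Q = 163.5/3.350 = 48.8 W/m.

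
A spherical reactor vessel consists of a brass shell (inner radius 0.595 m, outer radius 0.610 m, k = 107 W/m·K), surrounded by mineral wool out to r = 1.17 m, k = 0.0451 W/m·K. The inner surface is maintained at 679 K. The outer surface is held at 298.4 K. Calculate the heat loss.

Q = 275 W

Resistance network (inner→outer):
  R_brass = (1/0.595 − 1/0.610)/(4πk) = 0.04133/(4π·107) = 3.074×10^-5 K/W
  R_mineral wool = (1/0.610 − 1/1.17)/(4πk) = 0.7846/(4π·0.0451) = 1.384 K/W
ΣR = 3.074×10^-5 + 1.384 = 1.384 K/W
Q = ΔT/ΣR = (679 K − 298.4 K)/1.384 = 275 W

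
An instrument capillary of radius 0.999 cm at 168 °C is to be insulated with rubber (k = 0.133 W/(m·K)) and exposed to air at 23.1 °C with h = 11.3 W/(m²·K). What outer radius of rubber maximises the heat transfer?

r_cr = 1.18 cm

For a cylinder, r_cr = k_ins/h = 0.133/11.3 = 0.0118 m = 1.18 cm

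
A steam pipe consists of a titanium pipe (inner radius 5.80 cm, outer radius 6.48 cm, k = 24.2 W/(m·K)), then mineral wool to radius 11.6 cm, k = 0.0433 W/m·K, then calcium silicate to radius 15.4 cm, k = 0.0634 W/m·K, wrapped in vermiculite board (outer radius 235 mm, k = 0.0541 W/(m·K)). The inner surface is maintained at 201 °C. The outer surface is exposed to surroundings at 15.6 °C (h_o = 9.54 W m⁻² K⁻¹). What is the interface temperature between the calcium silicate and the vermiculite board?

Resistance network (inner→outer):
  R'_titanium = ln(0.0648/0.0580)/(2πk) = 0.1109/(2π·24.2) = 7.291×10^-4 m·K/W
  R'_mineral wool = ln(0.116/0.0648)/(2πk) = 0.5823/(2π·0.0433) = 2.140 m·K/W
  R'_calcium silicate = ln(0.154/0.116)/(2πk) = 0.2834/(2π·0.0634) = 0.7113 m·K/W
  R'_vermiculite board = ln(0.235/0.154)/(2πk) = 0.4226/(2π·0.0541) = 1.243 m·K/W
  R'_conv,out = 1/(2πr h) = 1/(2π·0.235·9.54) = 0.07099 m·K/W
ΣR = 7.291×10^-4 + 2.140 + 0.7113 + 1.243 + 0.07099 = 4.166 m·K/W
Q' = ΔT/ΣR = (201 °C − 15.6 °C)/4.166 = 44.50 W/m
From the inner boundary to the calcium silicate/vermiculite board interface, ΣR_partial = 2.852 m·K/W.
T_interface = T_in − Q'·ΣR_partial = 201 °C − (44.50)(2.852) = 74.1 °C

T = 74.1 °C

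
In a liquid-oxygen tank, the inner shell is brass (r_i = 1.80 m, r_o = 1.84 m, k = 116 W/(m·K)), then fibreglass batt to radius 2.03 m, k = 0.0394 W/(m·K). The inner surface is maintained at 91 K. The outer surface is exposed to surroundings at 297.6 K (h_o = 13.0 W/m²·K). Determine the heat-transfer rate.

Q = 1980 W

Series thermal resistances, inner to outer:
  R_brass = (1/1.80 − 1/1.84)/(4πk) = 0.01208/(4π·116) = 8.285×10^-6 K/W
  R_fibreglass batt = (1/1.84 − 1/2.03)/(4πk) = 0.05087/(4π·0.0394) = 0.1027 K/W
  R_conv,out = 1/(4πr²h) = 1/(4π·2.03²·13.0) = 0.001485 K/W
ΣR = 8.285×10^-6 + 0.1027 + 0.001485 = 0.1042 K/W
Q = ΔT/ΣR = (91 K − 297.6 K)/0.1042 = -1980 W
(Negative Q ⇒ heat flows inward; heat gain = 1980 W.)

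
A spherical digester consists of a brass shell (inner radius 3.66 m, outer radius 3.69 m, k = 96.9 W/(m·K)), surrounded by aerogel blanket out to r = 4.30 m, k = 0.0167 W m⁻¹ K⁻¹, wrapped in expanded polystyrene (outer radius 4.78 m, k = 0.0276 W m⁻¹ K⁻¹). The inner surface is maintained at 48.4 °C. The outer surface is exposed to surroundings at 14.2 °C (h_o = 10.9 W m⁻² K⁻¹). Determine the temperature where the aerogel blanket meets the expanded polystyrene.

T = 23.4 °C

Series thermal resistances, inner to outer:
  R_brass = (1/3.66 − 1/3.69)/(4πk) = 0.002221/(4π·96.9) = 1.824×10^-6 K/W
  R_aerogel blanket = (1/3.69 − 1/4.30)/(4πk) = 0.03844/(4π·0.0167) = 0.1832 K/W
  R_expanded polystyrene = (1/4.30 − 1/4.78)/(4πk) = 0.02335/(4π·0.0276) = 0.06733 K/W
  R_conv,out = 1/(4πr²h) = 1/(4π·4.78²·10.9) = 3.195×10^-4 K/W
ΣR = 1.824×10^-6 + 0.1832 + 0.06733 + 3.195×10^-4 = 0.2509 K/W
Q = ΔT/ΣR = (48.4 °C − 14.2 °C)/0.2509 = 136.3 W
From the inner boundary to the aerogel blanket/expanded polystyrene interface, ΣR_partial = 0.1832 K/W.
T_interface = T_in − Q·ΣR_partial = 48.4 °C − (136.3)(0.1832) = 23.4 °C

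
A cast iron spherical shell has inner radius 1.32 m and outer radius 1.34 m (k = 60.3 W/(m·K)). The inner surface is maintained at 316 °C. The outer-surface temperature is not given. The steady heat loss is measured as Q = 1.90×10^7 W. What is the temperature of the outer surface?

T_out = 32.5 °C

Sum the resistances:
  R_cast iron = (1/1.32 − 1/1.34)/(4πk) = 0.01131/(4π·60.3) = 1.492×10^-5 K/W
ΣR = 1.492×10^-5 K/W
ΔT = Q·ΣR = 1.90×10^7 × 1.492×10^-5 = 283.5 K
Heat flows outward, so T_out = T_in − ΔT = 316 − 283.5 = 32.5 °C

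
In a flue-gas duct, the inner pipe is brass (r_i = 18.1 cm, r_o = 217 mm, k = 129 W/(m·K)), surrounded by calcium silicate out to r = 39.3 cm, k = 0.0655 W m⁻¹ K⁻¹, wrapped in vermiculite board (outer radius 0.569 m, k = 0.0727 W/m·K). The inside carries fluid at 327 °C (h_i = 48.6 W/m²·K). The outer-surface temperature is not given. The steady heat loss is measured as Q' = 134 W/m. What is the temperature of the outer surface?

Sum the resistances:
  R'_conv,in = 1/(2πr h) = 1/(2π·0.181·48.6) = 0.01809 m·K/W
  R'_brass = ln(0.217/0.181)/(2πk) = 0.1814/(2π·129) = 2.238×10^-4 m·K/W
  R'_calcium silicate = ln(0.393/0.217)/(2πk) = 0.5939/(2π·0.0655) = 1.443 m·K/W
  R'_vermiculite board = ln(0.569/0.393)/(2πk) = 0.3701/(2π·0.0727) = 0.8102 m·K/W
ΣR = 2.272 m·K/W
ΔT = Q'·ΣR = 134 × 2.272 = 304.4 K
Heat flows outward, so T_out = T_in − ΔT = 327 − 304.4 = 22.6 °C

T_out = 22.6 °C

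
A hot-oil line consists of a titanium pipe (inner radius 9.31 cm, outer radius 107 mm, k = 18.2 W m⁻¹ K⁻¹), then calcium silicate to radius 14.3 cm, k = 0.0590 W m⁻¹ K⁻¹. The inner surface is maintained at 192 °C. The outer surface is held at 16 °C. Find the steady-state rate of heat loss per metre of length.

Q' = 225 W/m

Series thermal resistances, inner to outer:
  R'_titanium = ln(0.107/0.0931)/(2πk) = 0.1392/(2π·18.2) = 0.001217 m·K/W
  R'_calcium silicate = ln(0.143/0.107)/(2πk) = 0.2900/(2π·0.0590) = 0.7823 m·K/W
ΣR = 0.001217 + 0.7823 = 0.7835 m·K/W
Q' = ΔT/ΣR = (192 °C − 16 °C)/0.7835 = 225 W/m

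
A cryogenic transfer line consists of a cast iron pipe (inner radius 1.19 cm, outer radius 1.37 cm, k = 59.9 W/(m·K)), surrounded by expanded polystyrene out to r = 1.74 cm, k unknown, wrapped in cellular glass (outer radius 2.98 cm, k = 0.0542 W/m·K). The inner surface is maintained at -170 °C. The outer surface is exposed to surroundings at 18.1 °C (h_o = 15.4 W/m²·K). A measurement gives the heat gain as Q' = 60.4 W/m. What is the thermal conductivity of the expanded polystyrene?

k = 0.0321 W/m·K

ΣR = ΔT/Q' = |-170 − 18.1|/60.4 = 3.114 m·K/W
Known resistances:
  R'_cast iron = ln(0.0137/0.0119)/(2πk) = 0.1409/(2π·59.9) = 3.743×10^-4 m·K/W
  R'_cellular glass = ln(0.0298/0.0174)/(2πk) = 0.5380/(2π·0.0542) = 1.580 m·K/W
  R'_conv,out = 1/(2πr h) = 1/(2π·0.0298·15.4) = 0.3468 m·K/W
R_expanded polystyrene = ΣR − ΣR_known = 3.114 − 1.927 = 1.187 m·K/W
ln(r₂/r₁)/(2πk) = 1.187 ⇒ k = 0.2391/(2π·1.187) = 0.0321 W/m·K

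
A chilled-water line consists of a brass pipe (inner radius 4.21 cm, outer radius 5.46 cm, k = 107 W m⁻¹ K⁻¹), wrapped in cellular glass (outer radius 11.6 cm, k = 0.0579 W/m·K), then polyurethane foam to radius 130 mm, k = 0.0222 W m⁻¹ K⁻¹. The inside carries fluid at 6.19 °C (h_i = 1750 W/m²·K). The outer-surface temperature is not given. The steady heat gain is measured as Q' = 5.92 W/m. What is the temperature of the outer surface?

T_out = 23.3 °C

Series resistances:
  R'_conv,in = 1/(2πr h) = 1/(2π·0.0421·1750) = 0.002160 m·K/W
  R'_brass = ln(0.0546/0.0421)/(2πk) = 0.2600/(2π·107) = 3.867×10^-4 m·K/W
  R'_cellular glass = ln(0.116/0.0546)/(2πk) = 0.7536/(2π·0.0579) = 2.071 m·K/W
  R'_polyurethane foam = ln(0.130/0.116)/(2πk) = 0.1139/(2π·0.0222) = 0.8169 m·K/W
ΣR = 2.891 m·K/W
ΔT = Q'·ΣR = 5.92 × 2.891 = 17.11 K
Heat flows inward, so T_out = T_in + ΔT = 6.19 + 17.11 = 23.3 °C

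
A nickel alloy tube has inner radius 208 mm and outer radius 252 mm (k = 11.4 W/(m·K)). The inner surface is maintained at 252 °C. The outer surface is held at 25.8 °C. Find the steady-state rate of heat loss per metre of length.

Q' = 2πk·ΔT/ln(r₂/r₁) = 2π × 11.4 × 226.2 / ln(0.252/0.208) = 84400 W/m

Q' = 84400 W/m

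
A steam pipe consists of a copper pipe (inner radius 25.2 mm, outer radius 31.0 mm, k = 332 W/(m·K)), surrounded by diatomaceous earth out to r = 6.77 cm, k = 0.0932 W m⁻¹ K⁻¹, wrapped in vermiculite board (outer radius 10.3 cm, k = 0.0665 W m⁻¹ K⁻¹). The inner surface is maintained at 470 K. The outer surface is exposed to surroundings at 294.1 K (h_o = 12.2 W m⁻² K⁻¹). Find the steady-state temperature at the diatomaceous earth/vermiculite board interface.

T = 375 K

Series thermal resistances, inner to outer:
  R'_copper = ln(0.0310/0.0252)/(2πk) = 0.2071/(2π·332) = 9.930×10^-5 m·K/W
  R'_diatomaceous earth = ln(0.0677/0.0310)/(2πk) = 0.7811/(2π·0.0932) = 1.334 m·K/W
  R'_vermiculite board = ln(0.103/0.0677)/(2πk) = 0.4196/(2π·0.0665) = 1.004 m·K/W
  R'_conv,out = 1/(2πr h) = 1/(2π·0.103·12.2) = 0.1267 m·K/W
ΣR = 9.930×10^-5 + 1.334 + 1.004 + 0.1267 = 2.465 m·K/W
Q' = ΔT/ΣR = (470 K − 294.1 K)/2.465 = 71.36 W/m
From the inner boundary to the diatomaceous earth/vermiculite board interface, ΣR_partial = 1.334 m·K/W.
T_interface = T_in − Q'·ΣR_partial = 470 K − (71.36)(1.334) = 375 K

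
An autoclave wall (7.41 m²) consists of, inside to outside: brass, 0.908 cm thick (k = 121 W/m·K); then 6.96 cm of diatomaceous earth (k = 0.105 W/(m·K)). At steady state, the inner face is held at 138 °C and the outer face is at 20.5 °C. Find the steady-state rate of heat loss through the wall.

Series thermal resistances, inner to outer:
  R_brass = L/(kA) = 0.00908/(121·7.41) = 1.013×10^-5 K/W
  R_diatomaceous earth = L/(kA) = 0.0696/(0.105·7.41) = 0.08945 K/W
ΣR = 1.013×10^-5 + 0.08945 = 0.08946 K/W
Q = ΔT/ΣR = (138 °C − 20.5 °C)/0.08946 = 1310 W

Q = 1310 W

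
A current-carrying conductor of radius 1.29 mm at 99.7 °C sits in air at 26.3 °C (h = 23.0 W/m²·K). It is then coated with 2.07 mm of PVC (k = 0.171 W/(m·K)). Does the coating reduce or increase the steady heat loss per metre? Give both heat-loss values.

Critical radius for a cylinder: r_cr = k/h = 0.00743 m = 0.743 cm.
Outer radius after coating: r₂ = 0.00129 + 0.00207 = 0.00336 m.
Since r₁ < r_cr and r₂ ≤ r_cr, the coating moves toward the maximum at r_cr — heat loss rises.
Bare: R = 1/(2πr₁h) = 5.364 m·K/W; Q = 73.4/5.364 = 13.7 W/m.
Coated: R = R_cond + R_conv = 2.950 m·K/W; Q = 73.4/2.950 = 24.9 W/m.

increases: 13.7 → 24.9 W/m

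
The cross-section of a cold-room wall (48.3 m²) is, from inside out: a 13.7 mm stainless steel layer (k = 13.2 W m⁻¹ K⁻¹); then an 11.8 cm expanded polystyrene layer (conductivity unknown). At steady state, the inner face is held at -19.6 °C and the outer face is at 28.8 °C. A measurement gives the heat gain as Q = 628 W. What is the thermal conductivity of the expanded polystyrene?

ΣR = ΔT/Q = |-19.6 − 28.8|/628 = 0.07707 K/W
Known resistances:
  R_stainless steel = L/(kA) = 0.0137/(13.2·48.3) = 2.149×10^-5 K/W
R_expanded polystyrene = ΣR − ΣR_known = 0.07707 − 2.149×10^-5 = 0.07705 K/W
L/(kA) = 0.07705 ⇒ k = 0.118/(0.07705·48.3) = 0.0317 W/m·K

k = 0.0317 W/m·K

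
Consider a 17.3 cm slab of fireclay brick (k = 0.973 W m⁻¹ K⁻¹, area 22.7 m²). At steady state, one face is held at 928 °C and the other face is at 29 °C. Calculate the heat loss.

Q = 1.15×10^5 W

Q = kA·ΔT/L = 0.973 × 22.7 × |928 °C − 29 °C| / 0.173 = 1.15×10^5 W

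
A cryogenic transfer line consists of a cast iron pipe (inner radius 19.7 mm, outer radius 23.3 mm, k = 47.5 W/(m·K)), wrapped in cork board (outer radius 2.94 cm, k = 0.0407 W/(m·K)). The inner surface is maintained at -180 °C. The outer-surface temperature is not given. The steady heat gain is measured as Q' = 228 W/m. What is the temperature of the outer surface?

Series resistances:
  R'_cast iron = ln(0.0233/0.0197)/(2πk) = 0.1678/(2π·47.5) = 5.624×10^-4 m·K/W
  R'_cork board = ln(0.0294/0.0233)/(2πk) = 0.2325/(2π·0.0407) = 0.9093 m·K/W
ΣR = 0.9099 m·K/W
ΔT = Q'·ΣR = 228 × 0.9099 = 207.5 K
Heat flows inward, so T_out = T_in + ΔT = -180 + 207.5 = 27.5 °C

T_out = 27.5 °C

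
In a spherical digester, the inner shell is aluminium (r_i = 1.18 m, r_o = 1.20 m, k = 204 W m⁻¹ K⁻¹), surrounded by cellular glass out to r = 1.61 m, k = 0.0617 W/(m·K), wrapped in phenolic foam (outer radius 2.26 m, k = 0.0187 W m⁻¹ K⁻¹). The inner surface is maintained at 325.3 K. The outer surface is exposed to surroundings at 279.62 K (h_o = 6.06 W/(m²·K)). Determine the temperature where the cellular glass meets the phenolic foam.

T = 313.2 K

Resistance network (inner→outer):
  R_aluminium = (1/1.18 − 1/1.20)/(4πk) = 0.01412/(4π·204) = 5.510×10^-6 K/W
  R_cellular glass = (1/1.20 − 1/1.61)/(4πk) = 0.2122/(4π·0.0617) = 0.2737 K/W
  R_phenolic foam = (1/1.61 − 1/2.26)/(4πk) = 0.1786/(4π·0.0187) = 0.7602 K/W
  R_conv,out = 1/(4πr²h) = 1/(4π·2.26²·6.06) = 0.002571 K/W
ΣR = 5.510×10^-6 + 0.2737 + 0.7602 + 0.002571 = 1.036 K/W
Q = ΔT/ΣR = (325.3 K − 279.62 K)/1.036 = 44.09 W
From the inner boundary to the cellular glass/phenolic foam interface, ΣR_partial = 0.2737 K/W.
T_interface = T_in − Q·ΣR_partial = 325.3 K − (44.09)(0.2737) = 313.2 K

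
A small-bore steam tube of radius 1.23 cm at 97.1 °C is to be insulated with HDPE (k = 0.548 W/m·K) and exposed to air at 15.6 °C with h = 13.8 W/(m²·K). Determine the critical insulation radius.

For a cylinder, r_cr = k_ins/h = 0.548/13.8 = 0.0397 m = 3.97 cm

r_cr = 3.97 cm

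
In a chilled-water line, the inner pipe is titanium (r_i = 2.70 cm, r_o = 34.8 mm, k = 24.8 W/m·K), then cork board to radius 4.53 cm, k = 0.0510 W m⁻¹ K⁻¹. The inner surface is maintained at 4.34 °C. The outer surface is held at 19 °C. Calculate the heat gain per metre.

Q' = 17.8 W/m

Series thermal resistances, inner to outer:
  R'_titanium = ln(0.0348/0.0270)/(2πk) = 0.2538/(2π·24.8) = 0.001629 m·K/W
  R'_cork board = ln(0.0453/0.0348)/(2πk) = 0.2637/(2π·0.0510) = 0.8229 m·K/W
ΣR = 0.001629 + 0.8229 = 0.8245 m·K/W
Q' = ΔT/ΣR = (4.34 °C − 19 °C)/0.8245 = -17.8 W/m
(Negative Q' ⇒ heat flows inward; heat gain = 17.8 W/m.)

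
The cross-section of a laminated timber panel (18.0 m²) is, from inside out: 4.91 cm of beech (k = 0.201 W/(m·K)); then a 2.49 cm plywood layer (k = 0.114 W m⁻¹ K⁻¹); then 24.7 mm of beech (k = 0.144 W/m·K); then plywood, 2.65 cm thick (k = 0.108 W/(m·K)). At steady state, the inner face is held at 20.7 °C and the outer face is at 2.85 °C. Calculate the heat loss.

Q = 365 W

Treat each layer as a resistance in series:
  R_beech = L/(kA) = 0.0491/(0.201·18.0) = 0.01357 K/W
  R_plywood = L/(kA) = 0.0249/(0.114·18.0) = 0.01213 K/W
  R_beech = L/(kA) = 0.0247/(0.144·18.0) = 0.009529 K/W
  R_plywood = L/(kA) = 0.0265/(0.108·18.0) = 0.01363 K/W
ΣR = 0.01357 + 0.01213 + 0.009529 + 0.01363 = 0.04886 K/W
Q = ΔT/ΣR = (20.7 °C − 2.85 °C)/0.04886 = 365 W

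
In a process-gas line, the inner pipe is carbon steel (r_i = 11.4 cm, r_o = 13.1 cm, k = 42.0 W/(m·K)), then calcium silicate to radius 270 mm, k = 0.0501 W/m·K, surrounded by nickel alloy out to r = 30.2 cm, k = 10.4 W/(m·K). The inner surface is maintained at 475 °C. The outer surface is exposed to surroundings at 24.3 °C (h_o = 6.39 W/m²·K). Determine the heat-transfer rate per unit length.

Q' = 189 W/m

Resistance network (inner→outer):
  R'_carbon steel = ln(0.131/0.114)/(2πk) = 0.1390/(2π·42.0) = 5.267×10^-4 m·K/W
  R'_calcium silicate = ln(0.270/0.131)/(2πk) = 0.7232/(2π·0.0501) = 2.298 m·K/W
  R'_nickel alloy = ln(0.302/0.270)/(2πk) = 0.1120/(2π·10.4) = 0.001714 m·K/W
  R'_conv,out = 1/(2πr h) = 1/(2π·0.302·6.39) = 0.08247 m·K/W
ΣR = 5.267×10^-4 + 2.298 + 0.001714 + 0.08247 = 2.383 m·K/W
Q' = ΔT/ΣR = (475 °C − 24.3 °C)/2.383 = 189 W/m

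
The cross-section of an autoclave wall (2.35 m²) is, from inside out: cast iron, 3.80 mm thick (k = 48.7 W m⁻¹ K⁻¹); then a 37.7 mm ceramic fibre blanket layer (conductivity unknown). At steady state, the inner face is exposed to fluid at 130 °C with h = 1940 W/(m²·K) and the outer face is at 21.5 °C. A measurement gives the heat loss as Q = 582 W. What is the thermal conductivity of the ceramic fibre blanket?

ΣR = ΔT/Q = |130 − 21.5|/582 = 0.1864 K/W
Known resistances:
  R_conv,in = 1/(hA) = 1/(1940·2.35) = 2.193×10^-4 K/W
  R_cast iron = L/(kA) = 0.00380/(48.7·2.35) = 3.320×10^-5 K/W
R_ceramic fibre blanket = ΣR − ΣR_known = 0.1864 − 2.525×10^-4 = 0.1861 K/W
L/(kA) = 0.1861 ⇒ k = 0.0377/(0.1861·2.35) = 0.0862 W/m·K

k = 0.0862 W/m·K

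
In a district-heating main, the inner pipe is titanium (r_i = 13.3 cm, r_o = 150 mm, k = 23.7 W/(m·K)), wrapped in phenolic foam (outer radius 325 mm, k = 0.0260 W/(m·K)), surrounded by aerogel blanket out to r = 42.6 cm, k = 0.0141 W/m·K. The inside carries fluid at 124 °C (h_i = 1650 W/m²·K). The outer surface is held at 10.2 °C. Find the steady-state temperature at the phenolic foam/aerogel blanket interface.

T = 54.8 °C

Resistance network (inner→outer):
  R'_conv,in = 1/(2πr h) = 1/(2π·0.133·1650) = 7.252×10^-4 m·K/W
  R'_titanium = ln(0.150/0.133)/(2πk) = 0.1203/(2π·23.7) = 8.078×10^-4 m·K/W
  R'_phenolic foam = ln(0.325/0.150)/(2πk) = 0.7732/(2π·0.0260) = 4.733 m·K/W
  R'_aerogel blanket = ln(0.426/0.325)/(2πk) = 0.2706/(2π·0.0141) = 3.055 m·K/W
ΣR = 7.252×10^-4 + 8.078×10^-4 + 4.733 + 3.055 = 7.790 m·K/W
Q' = ΔT/ΣR = (124 °C − 10.2 °C)/7.790 = 14.61 W/m
From the inner boundary to the phenolic foam/aerogel blanket interface, ΣR_partial = 4.735 m·K/W.
T_interface = T_in − Q'·ΣR_partial = 124 °C − (14.61)(4.735) = 54.8 °C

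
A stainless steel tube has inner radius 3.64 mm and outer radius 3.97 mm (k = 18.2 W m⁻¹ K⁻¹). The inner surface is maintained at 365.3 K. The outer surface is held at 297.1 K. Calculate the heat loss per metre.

Q' = 2πk·ΔT/ln(r₂/r₁) = 2π × 18.2 × 68.2 / ln(0.00397/0.00364) = 89900 W/m

Q' = 89900 W/m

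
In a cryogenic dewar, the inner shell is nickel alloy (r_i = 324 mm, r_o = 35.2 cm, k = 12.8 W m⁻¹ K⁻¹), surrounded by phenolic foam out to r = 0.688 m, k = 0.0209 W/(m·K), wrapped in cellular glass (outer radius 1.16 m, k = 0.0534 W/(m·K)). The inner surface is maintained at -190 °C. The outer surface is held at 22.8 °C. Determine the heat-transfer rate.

Q = 34.5 W

Resistance network (inner→outer):
  R_nickel alloy = (1/0.324 − 1/0.352)/(4πk) = 0.2455/(4π·12.8) = 0.001526 K/W
  R_phenolic foam = (1/0.352 − 1/0.688)/(4πk) = 1.387/(4π·0.0209) = 5.283 K/W
  R_cellular glass = (1/0.688 − 1/1.16)/(4πk) = 0.5914/(4π·0.0534) = 0.8813 K/W
ΣR = 0.001526 + 5.283 + 0.8813 = 6.166 K/W
Q = ΔT/ΣR = (-190 °C − 22.8 °C)/6.166 = -34.5 W
(Negative Q ⇒ heat flows inward; heat gain = 34.5 W.)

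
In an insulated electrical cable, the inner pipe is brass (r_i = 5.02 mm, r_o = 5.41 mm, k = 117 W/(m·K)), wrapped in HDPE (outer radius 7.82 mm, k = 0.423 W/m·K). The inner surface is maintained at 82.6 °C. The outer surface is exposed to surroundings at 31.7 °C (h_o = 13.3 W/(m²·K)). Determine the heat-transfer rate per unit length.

Q' = 30.5 W/m

Series thermal resistances, inner to outer:
  R'_brass = ln(0.00541/0.00502)/(2πk) = 0.07482/(2π·117) = 1.018×10^-4 m·K/W
  R'_HDPE = ln(0.00782/0.00541)/(2πk) = 0.3684/(2π·0.423) = 0.1386 m·K/W
  R'_conv,out = 1/(2πr h) = 1/(2π·0.00782·13.3) = 1.530 m·K/W
ΣR = 1.018×10^-4 + 0.1386 + 1.530 = 1.669 m·K/W
Q' = ΔT/ΣR = (82.6 °C − 31.7 °C)/1.669 = 30.5 W/m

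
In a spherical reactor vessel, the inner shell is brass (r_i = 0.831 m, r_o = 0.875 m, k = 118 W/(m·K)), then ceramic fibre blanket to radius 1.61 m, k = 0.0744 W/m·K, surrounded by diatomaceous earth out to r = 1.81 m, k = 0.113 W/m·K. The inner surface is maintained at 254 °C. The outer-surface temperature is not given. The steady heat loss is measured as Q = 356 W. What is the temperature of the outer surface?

Series resistances:
  R_brass = (1/0.831 − 1/0.875)/(4πk) = 0.06051/(4π·118) = 4.081×10^-5 K/W
  R_ceramic fibre blanket = (1/0.875 − 1/1.61)/(4πk) = 0.5217/(4π·0.0744) = 0.5580 K/W
  R_diatomaceous earth = (1/1.61 − 1/1.81)/(4πk) = 0.06863/(4π·0.113) = 0.04833 K/W
ΣR = 0.6064 K/W
ΔT = Q·ΣR = 356 × 0.6064 = 215.9 K
Heat flows outward, so T_out = T_in − ΔT = 254 − 215.9 = 38.1 °C

T_out = 38.1 °C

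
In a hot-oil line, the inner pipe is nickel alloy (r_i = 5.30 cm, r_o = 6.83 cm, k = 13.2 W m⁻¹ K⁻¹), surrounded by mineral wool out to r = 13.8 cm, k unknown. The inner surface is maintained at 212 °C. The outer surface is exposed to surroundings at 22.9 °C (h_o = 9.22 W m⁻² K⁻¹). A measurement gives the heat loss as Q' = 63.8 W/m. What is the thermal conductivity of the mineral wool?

ΣR = ΔT/Q' = |212 − 22.9|/63.8 = 2.964 m·K/W
Known resistances:
  R'_nickel alloy = ln(0.0683/0.0530)/(2πk) = 0.2536/(2π·13.2) = 0.003058 m·K/W
  R'_conv,out = 1/(2πr h) = 1/(2π·0.138·9.22) = 0.1251 m·K/W
R_mineral wool = ΣR − ΣR_known = 2.964 − 0.1282 = 2.836 m·K/W
ln(r₂/r₁)/(2πk) = 2.836 ⇒ k = 0.7033/(2π·2.836) = 0.0395 W/m·K

k = 0.0395 W/m·K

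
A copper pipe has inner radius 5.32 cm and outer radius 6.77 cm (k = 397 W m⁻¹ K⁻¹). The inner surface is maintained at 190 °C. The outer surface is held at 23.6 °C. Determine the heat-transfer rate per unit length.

Q' = 1720 kW/m

Q' = 2πk·ΔT/ln(r₂/r₁) = 2π × 397 × 166.4 / ln(0.0677/0.0532) = 1.72×10^6 W/m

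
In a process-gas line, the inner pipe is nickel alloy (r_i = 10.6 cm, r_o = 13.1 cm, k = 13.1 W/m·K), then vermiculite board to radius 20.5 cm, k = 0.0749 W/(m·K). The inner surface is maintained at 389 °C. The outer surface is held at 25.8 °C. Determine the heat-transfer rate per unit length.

Q' = 381 W/m

Series thermal resistances, inner to outer:
  R'_nickel alloy = ln(0.131/0.106)/(2πk) = 0.2118/(2π·13.1) = 0.002573 m·K/W
  R'_vermiculite board = ln(0.205/0.131)/(2πk) = 0.4478/(2π·0.0749) = 0.9516 m·K/W
ΣR = 0.002573 + 0.9516 = 0.9542 m·K/W
Q' = ΔT/ΣR = (389 °C − 25.8 °C)/0.9542 = 381 W/m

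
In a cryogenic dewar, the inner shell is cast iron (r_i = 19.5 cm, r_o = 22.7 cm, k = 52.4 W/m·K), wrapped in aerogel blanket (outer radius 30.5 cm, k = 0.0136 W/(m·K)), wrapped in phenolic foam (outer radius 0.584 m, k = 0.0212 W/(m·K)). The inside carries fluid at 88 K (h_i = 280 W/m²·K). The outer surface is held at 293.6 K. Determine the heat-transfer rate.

Resistance network (inner→outer):
  R_conv,in = 1/(4πr²h) = 1/(4π·0.195²·280) = 0.007474 K/W
  R_cast iron = (1/0.195 − 1/0.227)/(4πk) = 0.7229/(4π·52.4) = 0.001098 K/W
  R_aerogel blanket = (1/0.227 − 1/0.305)/(4πk) = 1.127/(4π·0.0136) = 6.592 K/W
  R_phenolic foam = (1/0.305 − 1/0.584)/(4πk) = 1.566/(4π·0.0212) = 5.880 K/W
ΣR = 0.007474 + 0.001098 + 6.592 + 5.880 = 12.48 K/W
Q = ΔT/ΣR = (88 K − 293.6 K)/12.48 = -16.5 W
(Negative Q ⇒ heat flows inward; heat gain = 16.5 W.)

Q = 16.5 W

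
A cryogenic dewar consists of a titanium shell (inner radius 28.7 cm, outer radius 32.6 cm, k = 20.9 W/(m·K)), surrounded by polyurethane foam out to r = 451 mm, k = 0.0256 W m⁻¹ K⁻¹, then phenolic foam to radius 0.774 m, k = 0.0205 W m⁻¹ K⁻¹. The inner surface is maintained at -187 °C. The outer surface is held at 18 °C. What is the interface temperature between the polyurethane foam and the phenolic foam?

T = -100 °C

Series thermal resistances, inner to outer:
  R_titanium = (1/0.287 − 1/0.326)/(4πk) = 0.4168/(4π·20.9) = 0.001587 K/W
  R_polyurethane foam = (1/0.326 − 1/0.451)/(4πk) = 0.8502/(4π·0.0256) = 2.643 K/W
  R_phenolic foam = (1/0.451 − 1/0.774)/(4πk) = 0.9253/(4π·0.0205) = 3.592 K/W
ΣR = 0.001587 + 2.643 + 3.592 = 6.237 K/W
Q = ΔT/ΣR = (-187 °C − 18 °C)/6.237 = -32.87 W
From the inner boundary to the polyurethane foam/phenolic foam interface, ΣR_partial = 2.645 K/W.
T_interface = T_in − Q·ΣR_partial = -187 °C − (-32.87)(2.645) = -100 °C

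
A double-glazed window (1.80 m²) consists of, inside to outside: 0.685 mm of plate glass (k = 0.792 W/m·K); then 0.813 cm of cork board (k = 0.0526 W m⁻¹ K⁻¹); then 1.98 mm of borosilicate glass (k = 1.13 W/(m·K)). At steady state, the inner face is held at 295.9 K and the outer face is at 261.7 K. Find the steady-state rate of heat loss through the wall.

Resistance network (inner→outer):
  R_plate glass = L/(kA) = 6.85×10^-4/(0.792·1.80) = 4.805×10^-4 K/W
  R_cork board = L/(kA) = 0.00813/(0.0526·1.80) = 0.08587 K/W
  R_borosilicate glass = L/(kA) = 0.00198/(1.13·1.80) = 9.735×10^-4 K/W
ΣR = 4.805×10^-4 + 0.08587 + 9.735×10^-4 = 0.08732 K/W
Q = ΔT/ΣR = (295.9 K − 261.7 K)/0.08732 = 392 W

Q = 392 W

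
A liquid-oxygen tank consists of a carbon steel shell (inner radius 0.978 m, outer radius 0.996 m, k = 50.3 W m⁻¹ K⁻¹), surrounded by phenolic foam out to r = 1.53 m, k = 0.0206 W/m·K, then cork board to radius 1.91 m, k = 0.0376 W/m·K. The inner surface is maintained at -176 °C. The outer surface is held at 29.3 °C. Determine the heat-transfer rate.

Treat each layer as a resistance in series:
  R_carbon steel = (1/0.978 − 1/0.996)/(4πk) = 0.01848/(4π·50.3) = 2.923×10^-5 K/W
  R_phenolic foam = (1/0.996 − 1/1.53)/(4πk) = 0.3504/(4π·0.0206) = 1.354 K/W
  R_cork board = (1/1.53 − 1/1.91)/(4πk) = 0.1300/(4π·0.0376) = 0.2752 K/W
ΣR = 2.923×10^-5 + 1.354 + 0.2752 = 1.629 K/W
Q = ΔT/ΣR = (-176 °C − 29.3 °C)/1.629 = -126 W
(Negative Q ⇒ heat flows inward; heat gain = 126 W.)

Q = 126 W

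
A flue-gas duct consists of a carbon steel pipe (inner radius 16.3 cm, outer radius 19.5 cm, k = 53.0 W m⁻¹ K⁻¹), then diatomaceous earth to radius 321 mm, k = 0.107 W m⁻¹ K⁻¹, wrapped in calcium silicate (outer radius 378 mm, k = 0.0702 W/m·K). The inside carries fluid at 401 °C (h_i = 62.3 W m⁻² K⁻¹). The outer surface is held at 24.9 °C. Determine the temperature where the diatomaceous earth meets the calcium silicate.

T = 148 °C

Resistance network (inner→outer):
  R'_conv,in = 1/(2πr h) = 1/(2π·0.163·62.3) = 0.01567 m·K/W
  R'_carbon steel = ln(0.195/0.163)/(2πk) = 0.1792/(2π·53.0) = 5.383×10^-4 m·K/W
  R'_diatomaceous earth = ln(0.321/0.195)/(2πk) = 0.4984/(2π·0.107) = 0.7414 m·K/W
  R'_calcium silicate = ln(0.378/0.321)/(2πk) = 0.1635/(2π·0.0702) = 0.3706 m·K/W
ΣR = 0.01567 + 5.383×10^-4 + 0.7414 + 0.3706 = 1.128 m·K/W
Q' = ΔT/ΣR = (401 °C − 24.9 °C)/1.128 = 333.4 W/m
From the inner boundary to the diatomaceous earth/calcium silicate interface, ΣR_partial = 0.7576 m·K/W.
T_interface = T_in − Q'·ΣR_partial = 401 °C − (333.4)(0.7576) = 148 °C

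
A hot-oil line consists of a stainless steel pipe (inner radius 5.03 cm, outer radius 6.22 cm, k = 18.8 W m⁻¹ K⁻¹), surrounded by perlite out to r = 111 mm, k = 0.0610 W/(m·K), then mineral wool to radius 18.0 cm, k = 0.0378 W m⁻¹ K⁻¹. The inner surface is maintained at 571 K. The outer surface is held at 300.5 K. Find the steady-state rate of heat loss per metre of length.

Resistance network (inner→outer):
  R'_stainless steel = ln(0.0622/0.0503)/(2πk) = 0.2123/(2π·18.8) = 0.001798 m·K/W
  R'_perlite = ln(0.111/0.0622)/(2πk) = 0.5792/(2π·0.0610) = 1.511 m·K/W
  R'_mineral wool = ln(0.180/0.111)/(2πk) = 0.4834/(2π·0.0378) = 2.035 m·K/W
ΣR = 0.001798 + 1.511 + 2.035 = 3.548 m·K/W
Q' = ΔT/ΣR = (571 K − 300.5 K)/3.548 = 76.2 W/m

Q' = 76.2 W/m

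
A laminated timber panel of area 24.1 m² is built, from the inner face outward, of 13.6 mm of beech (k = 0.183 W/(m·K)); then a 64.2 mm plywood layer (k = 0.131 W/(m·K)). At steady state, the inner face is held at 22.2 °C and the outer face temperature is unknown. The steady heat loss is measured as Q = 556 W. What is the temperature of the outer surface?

T_out = 9.18 °C

Series resistances:
  R_beech = L/(kA) = 0.0136/(0.183·24.1) = 0.003084 K/W
  R_plywood = L/(kA) = 0.0642/(0.131·24.1) = 0.02034 K/W
ΣR = 0.02342 K/W
ΔT = Q·ΣR = 556 × 0.02342 = 13.02 K
Heat flows outward, so T_out = T_in − ΔT = 22.2 − 13.02 = 9.18 °C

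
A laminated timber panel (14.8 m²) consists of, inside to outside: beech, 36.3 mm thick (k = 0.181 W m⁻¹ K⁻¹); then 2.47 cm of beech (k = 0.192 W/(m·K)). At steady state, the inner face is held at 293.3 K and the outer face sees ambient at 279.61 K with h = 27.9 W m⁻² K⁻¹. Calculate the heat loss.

Series thermal resistances, inner to outer:
  R_beech = L/(kA) = 0.0363/(0.181·14.8) = 0.01355 K/W
  R_beech = L/(kA) = 0.0247/(0.192·14.8) = 0.008692 K/W
  R_conv,out = 1/(hA) = 1/(27.9·14.8) = 0.002422 K/W
ΣR = 0.01355 + 0.008692 + 0.002422 = 0.02466 K/W
Q = ΔT/ΣR = (293.3 K − 279.61 K)/0.02466 = 555 W

Q = 555 W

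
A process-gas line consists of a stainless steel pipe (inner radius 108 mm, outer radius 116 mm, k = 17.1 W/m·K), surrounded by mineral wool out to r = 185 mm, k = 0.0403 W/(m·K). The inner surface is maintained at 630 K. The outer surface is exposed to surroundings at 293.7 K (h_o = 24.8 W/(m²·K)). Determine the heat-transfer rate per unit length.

Series thermal resistances, inner to outer:
  R'_stainless steel = ln(0.116/0.108)/(2πk) = 0.07146/(2π·17.1) = 6.651×10^-4 m·K/W
  R'_mineral wool = ln(0.185/0.116)/(2πk) = 0.4668/(2π·0.0403) = 1.843 m·K/W
  R'_conv,out = 1/(2πr h) = 1/(2π·0.185·24.8) = 0.03469 m·K/W
ΣR = 6.651×10^-4 + 1.843 + 0.03469 = 1.878 m·K/W
Q' = ΔT/ΣR = (630 K − 293.7 K)/1.878 = 179 W/m

Q' = 179 W/m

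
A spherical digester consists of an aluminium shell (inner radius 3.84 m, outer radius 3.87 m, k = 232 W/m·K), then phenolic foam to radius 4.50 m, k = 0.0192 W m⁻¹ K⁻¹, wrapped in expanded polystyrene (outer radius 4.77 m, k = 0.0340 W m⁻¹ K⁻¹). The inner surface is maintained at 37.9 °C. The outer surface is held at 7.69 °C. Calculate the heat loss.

Treat each layer as a resistance in series:
  R_aluminium = (1/3.84 − 1/3.87)/(4πk) = 0.002019/(4π·232) = 6.924×10^-7 K/W
  R_phenolic foam = (1/3.87 − 1/4.50)/(4πk) = 0.03618/(4π·0.0192) = 0.1499 K/W
  R_expanded polystyrene = (1/4.50 − 1/4.77)/(4πk) = 0.01258/(4π·0.0340) = 0.02944 K/W
ΣR = 6.924×10^-7 + 0.1499 + 0.02944 = 0.1793 K/W
Q = ΔT/ΣR = (37.9 °C − 7.69 °C)/0.1793 = 168 W

Q = 168 W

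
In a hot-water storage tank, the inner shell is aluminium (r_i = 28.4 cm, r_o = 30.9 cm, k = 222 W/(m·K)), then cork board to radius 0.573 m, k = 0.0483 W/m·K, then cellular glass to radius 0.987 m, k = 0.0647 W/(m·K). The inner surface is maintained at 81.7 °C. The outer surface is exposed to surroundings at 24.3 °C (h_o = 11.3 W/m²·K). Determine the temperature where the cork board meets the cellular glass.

T = 39.8 °C

Treat each layer as a resistance in series:
  R_aluminium = (1/0.284 − 1/0.309)/(4πk) = 0.2849/(4π·222) = 1.021×10^-4 K/W
  R_cork board = (1/0.309 − 1/0.573)/(4πk) = 1.491/(4π·0.0483) = 2.457 K/W
  R_cellular glass = (1/0.573 − 1/0.987)/(4πk) = 0.7320/(4π·0.0647) = 0.9004 K/W
  R_conv,out = 1/(4πr²h) = 1/(4π·0.987²·11.3) = 0.007229 K/W
ΣR = 1.021×10^-4 + 2.457 + 0.9004 + 0.007229 = 3.365 K/W
Q = ΔT/ΣR = (81.7 °C − 24.3 °C)/3.365 = 17.06 W
From the inner boundary to the cork board/cellular glass interface, ΣR_partial = 2.457 K/W.
T_interface = T_in − Q·ΣR_partial = 81.7 °C − (17.06)(2.457) = 39.8 °C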